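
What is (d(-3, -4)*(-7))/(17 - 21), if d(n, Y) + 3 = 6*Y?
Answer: -189/4 ≈ -47.250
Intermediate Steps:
d(n, Y) = -3 + 6*Y
(d(-3, -4)*(-7))/(17 - 21) = ((-3 + 6*(-4))*(-7))/(17 - 21) = ((-3 - 24)*(-7))/(-4) = -27*(-7)*(-1/4) = 189*(-1/4) = -189/4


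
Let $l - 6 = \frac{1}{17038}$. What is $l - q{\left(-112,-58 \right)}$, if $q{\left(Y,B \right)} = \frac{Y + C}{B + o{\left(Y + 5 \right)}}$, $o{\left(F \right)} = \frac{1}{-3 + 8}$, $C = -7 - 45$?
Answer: $\frac{15573021}{4923982} \approx 3.1627$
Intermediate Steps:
$C = -52$ ($C = -7 - 45 = -52$)
$o{\left(F \right)} = \frac{1}{5}$
$q{\left(Y,B \right)} = \frac{-52 + Y}{\frac{1}{5} + B}$ ($q{\left(Y,B \right)} = \frac{Y - 52}{B + \frac{1}{5}} = \frac{-52 + Y}{\frac{1}{5} + B}$)
$l = \frac{102229}{17038}$ ($l = 6 + \frac{1}{17038} = \frac{102229}{17038} \approx 6.0001$)
$l - q{\left(-112,-58 \right)} = \frac{102229}{17038} - \frac{5 \left(-52 - 112\right)}{1 + 5 \left(-58\right)} = \frac{102229}{17038} - 5 \frac{1}{1 - 290} \left(-164\right) = \frac{102229}{17038} - 5 \frac{1}{-289} \left(-164\right) = \frac{102229}{17038} - 5 \left(- \frac{1}{289}\right) \left(-164\right) = \frac{102229}{17038} - \frac{820}{289} = \frac{15573021}{4923982}$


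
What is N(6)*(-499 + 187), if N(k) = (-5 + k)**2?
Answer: -312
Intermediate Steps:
N(6)*(-499 + 187) = (-5 + 6)**2*(-499 + 187) = 1**2*(-312) = 1*(-312) = -312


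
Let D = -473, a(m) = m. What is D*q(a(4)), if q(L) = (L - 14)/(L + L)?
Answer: 2365/4 ≈ 591.25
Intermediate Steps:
q(L) = (-14 + L)/(2*L) (q(L) = (-14 + L)/((2*L)) = (-14 + L)*(1/(2*L)) = (-14 + L)/(2*L))
D*q(a(4)) = -473*(-14 + 4)/(2*4) = -473*(-10)/(2*4) = -473*(-5/4) = 2365/4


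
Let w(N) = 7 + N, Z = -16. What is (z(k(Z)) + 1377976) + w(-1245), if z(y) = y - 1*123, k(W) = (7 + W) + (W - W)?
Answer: 1376606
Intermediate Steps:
k(W) = 7 + W (k(W) = (7 + W) + 0 = 7 + W)
z(y) = -123 + y (z(y) = y - 123 = -123 + y)
(z(k(Z)) + 1377976) + w(-1245) = ((-123 + (7 - 16)) + 1377976) + (7 - 1245) = ((-123 - 9) + 1377976) - 1238 = (-132 + 1377976) - 1238 = 1377844 - 1238 = 1376606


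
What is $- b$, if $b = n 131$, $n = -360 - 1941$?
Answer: $301431$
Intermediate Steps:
$n = -2301$
$b = -301431$ ($b = \left(-2301\right) 131 = -301431$)
$- b = \left(-1\right) \left(-301431\right) = 301431$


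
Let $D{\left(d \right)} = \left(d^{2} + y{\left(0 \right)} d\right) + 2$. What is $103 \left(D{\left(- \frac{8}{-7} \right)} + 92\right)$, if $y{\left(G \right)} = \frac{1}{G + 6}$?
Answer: $\frac{1445914}{147} \approx 9836.2$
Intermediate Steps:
$y{\left(G \right)} = \frac{1}{6 + G}$
$D{\left(d \right)} = 2 + d^{2} + \frac{d}{6}$ ($D{\left(d \right)} = \left(d^{2} + \frac{d}{6 + 0}\right) + 2 = \left(d^{2} + \frac{d}{6}\right) + 2 = 2 + d^{2} + \frac{d}{6}$)
$103 \left(D{\left(- \frac{8}{-7} \right)} + 92\right) = 103 \left(\left(2 + \left(- \frac{8}{-7}\right)^{2} + \frac{\left(-8\right) \frac{1}{-7}}{6}\right) + 92\right) = 103 \left(\left(2 + \left(\left(-8\right) \left(- \frac{1}{7}\right)\right)^{2} + \frac{\left(-8\right) \left(- \frac{1}{7}\right)}{6}\right) + 92\right) = 103 \left(\left(2 + \left(\frac{8}{7}\right)^{2} + \frac{1}{6} \cdot \frac{8}{7}\right) + 92\right) = 103 \left(\left(2 + \frac{64}{49} + \frac{4}{21}\right) + 92\right) = 103 \left(\frac{514}{147} + 92\right) = 103 \cdot \frac{14038}{147} = \frac{1445914}{147}$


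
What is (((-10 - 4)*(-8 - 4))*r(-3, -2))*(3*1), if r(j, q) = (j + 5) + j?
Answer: -504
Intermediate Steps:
r(j, q) = 5 + 2*j (r(j, q) = (5 + j) + j = 5 + 2*j)
(((-10 - 4)*(-8 - 4))*r(-3, -2))*(3*1) = (((-10 - 4)*(-8 - 4))*(5 + 2*(-3)))*(3*1) = ((-14*(-12))*(5 - 6))*3 = (168*(-1))*3 = -168*3 = -504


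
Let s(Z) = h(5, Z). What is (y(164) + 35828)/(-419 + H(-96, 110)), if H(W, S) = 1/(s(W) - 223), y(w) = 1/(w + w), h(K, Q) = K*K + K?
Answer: -756018635/8841568 ≈ -85.507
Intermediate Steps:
h(K, Q) = K + K² (h(K, Q) = K² + K = K + K²)
s(Z) = 30 (s(Z) = 5*(1 + 5) = 5*6 = 30)
y(w) = 1/(2*w)
H(W, S) = -1/193 (H(W, S) = 1/(30 - 223) = 1/(-193) = -1/193)
(y(164) + 35828)/(-419 + H(-96, 110)) = ((½)/164 + 35828)/(-419 - 1/193) = ((½)*(1/164) + 35828)/(-80868/193) = (1/328 + 35828)*(-193/80868) = (11751585/328)*(-193/80868) = -756018635/8841568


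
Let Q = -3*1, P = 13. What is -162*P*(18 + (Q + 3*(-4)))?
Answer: -6318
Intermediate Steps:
Q = -3
-162*P*(18 + (Q + 3*(-4))) = -2106*(18 + (-3 + 3*(-4))) = -2106*(18 + (-3 - 12)) = -2106*(18 - 15) = -2106*3 = -162*39 = -6318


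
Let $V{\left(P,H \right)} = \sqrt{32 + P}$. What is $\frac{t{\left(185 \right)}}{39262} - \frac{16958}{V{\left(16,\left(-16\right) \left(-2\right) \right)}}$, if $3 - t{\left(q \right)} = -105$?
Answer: $\frac{54}{19631} - \frac{8479 \sqrt{3}}{6} \approx -2447.7$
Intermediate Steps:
$t{\left(q \right)} = 108$ ($t{\left(q \right)} = 3 - -105 = 3 + 105 = 108$)
$\frac{t{\left(185 \right)}}{39262} - \frac{16958}{V{\left(16,\left(-16\right) \left(-2\right) \right)}} = \frac{108}{39262} - \frac{16958}{\sqrt{32 + 16}} = 108 \cdot \frac{1}{39262} - \frac{16958}{\sqrt{48}} = \frac{54}{19631} - \frac{16958}{4 \sqrt{3}} = \frac{54}{19631} - 16958 \frac{\sqrt{3}}{12} = \frac{54}{19631} - \frac{8479 \sqrt{3}}{6}$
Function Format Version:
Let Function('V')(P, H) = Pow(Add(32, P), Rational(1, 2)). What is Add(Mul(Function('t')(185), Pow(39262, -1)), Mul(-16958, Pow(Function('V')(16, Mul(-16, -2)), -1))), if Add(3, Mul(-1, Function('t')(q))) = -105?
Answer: Add(Rational(54, 19631), Mul(Rational(-8479, 6), Pow(3, Rational(1, 2)))) ≈ -2447.7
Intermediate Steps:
Function('t')(q) = 108 (Function('t')(q) = Add(3, Mul(-1, -105)) = Add(3, 105) = 108)
Add(Mul(Function('t')(185), Pow(39262, -1)), Mul(-16958, Pow(Function('V')(16, Mul(-16, -2)), -1))) = Add(Mul(108, Pow(39262, -1)), Mul(-16958, Pow(Pow(Add(32, 16), Rational(1, 2)), -1))) = Add(Mul(108, Rational(1, 39262)), Mul(-16958, Pow(Pow(48, Rational(1, 2)), -1))) = Add(Rational(54, 19631), Mul(-16958, Pow(Mul(4, Pow(3, Rational(1, 2))), -1))) = Add(Rational(54, 19631), Mul(-16958, Mul(Rational(1, 12), Pow(3, Rational(1, 2))))) = Add(Rational(54, 19631), Mul(Rational(-8479, 6), Pow(3, Rational(1, 2))))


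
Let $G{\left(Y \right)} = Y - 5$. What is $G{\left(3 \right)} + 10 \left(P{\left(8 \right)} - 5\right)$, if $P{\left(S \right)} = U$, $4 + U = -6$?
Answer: $-152$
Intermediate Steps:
$U = -10$ ($U = -4 - 6 = -10$)
$P{\left(S \right)} = -10$
$G{\left(Y \right)} = -5 + Y$
$G{\left(3 \right)} + 10 \left(P{\left(8 \right)} - 5\right) = \left(-5 + 3\right) + 10 \left(-10 - 5\right) = -2 + 10 \left(-15\right) = -2 - 150 = -152$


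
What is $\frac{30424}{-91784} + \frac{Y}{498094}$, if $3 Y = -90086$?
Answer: $- \frac{3358155562}{8571948693} \approx -0.39176$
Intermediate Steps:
$Y = - \frac{90086}{3}$ ($Y = \frac{1}{3} \left(-90086\right) = - \frac{90086}{3} \approx -30029.0$)
$\frac{30424}{-91784} + \frac{Y}{498094} = \frac{30424}{-91784} - \frac{90086}{3 \cdot 498094} = 30424 \left(- \frac{1}{91784}\right) - \frac{45043}{747141} = - \frac{3803}{11473} - \frac{45043}{747141} = - \frac{3358155562}{8571948693}$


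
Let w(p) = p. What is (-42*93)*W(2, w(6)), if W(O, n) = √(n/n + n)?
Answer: -3906*√7 ≈ -10334.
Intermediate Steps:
W(O, n) = √(1 + n)
(-42*93)*W(2, w(6)) = (-42*93)*√(1 + 6) = -3906*√7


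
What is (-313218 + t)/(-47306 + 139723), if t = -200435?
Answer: -513653/92417 ≈ -5.5580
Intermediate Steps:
(-313218 + t)/(-47306 + 139723) = (-313218 - 200435)/(-47306 + 139723) = -513653/92417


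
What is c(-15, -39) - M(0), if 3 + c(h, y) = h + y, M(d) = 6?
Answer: -63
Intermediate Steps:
c(h, y) = -3 + h + y (c(h, y) = -3 + (h + y) = -3 + h + y)
c(-15, -39) - M(0) = (-3 - 15 - 39) - 1*6 = -57 - 6 = -63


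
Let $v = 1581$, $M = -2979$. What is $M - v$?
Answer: $-4560$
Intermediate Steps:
$M - v = -2979 - 1581 = -4560$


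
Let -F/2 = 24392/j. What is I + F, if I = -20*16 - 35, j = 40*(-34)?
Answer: -27126/85 ≈ -319.13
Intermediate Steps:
j = -1360
I = -355 (I = -320 - 35 = -355)
F = 3049/85 (F = -48784/(-1360) = -48784*(-1)/1360 = -2*(-3049/170) = 3049/85 ≈ 35.871)
I + F = -355 + 3049/85 = -27126/85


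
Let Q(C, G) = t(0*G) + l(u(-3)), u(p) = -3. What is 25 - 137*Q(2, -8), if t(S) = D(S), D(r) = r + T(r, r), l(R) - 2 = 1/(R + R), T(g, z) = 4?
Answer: -4645/6 ≈ -774.17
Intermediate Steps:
l(R) = 2 + 1/(2*R) (l(R) = 2 + 1/(R + R) = 2 + 1/(2*R))
D(r) = 4 + r (D(r) = r + 4 = 4 + r)
t(S) = 4 + S
Q(C, G) = 35/6 (Q(C, G) = (4 + 0*G) + (2 + (½)/(-3)) = (4 + 0) + (2 + (½)*(-⅓)) = 4 + (2 - ⅙) = 4 + 11/6 = 35/6)
25 - 137*Q(2, -8) = 25 - 137*35/6 = 25 - 4795/6 = -4645/6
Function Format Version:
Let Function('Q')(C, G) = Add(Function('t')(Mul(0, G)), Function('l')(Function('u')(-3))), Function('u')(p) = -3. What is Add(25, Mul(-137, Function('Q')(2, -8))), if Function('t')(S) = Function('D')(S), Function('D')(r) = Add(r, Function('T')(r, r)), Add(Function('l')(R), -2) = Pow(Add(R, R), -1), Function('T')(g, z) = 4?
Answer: Rational(-4645, 6) ≈ -774.17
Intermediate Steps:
Function('l')(R) = Add(2, Mul(Rational(1, 2), Pow(R, -1))) (Function('l')(R) = Add(2, Pow(Add(R, R), -1)) = Add(2, Pow(Mul(2, R), -1)) = Add(2, Mul(Rational(1, 2), Pow(R, -1))))
Function('D')(r) = Add(4, r) (Function('D')(r) = Add(r, 4) = Add(4, r))
Function('t')(S) = Add(4, S)
Function('Q')(C, G) = Rational(35, 6) (Function('Q')(C, G) = Add(Add(4, Mul(0, G)), Add(2, Mul(Rational(1, 2), Pow(-3, -1)))) = Add(Add(4, 0), Add(2, Mul(Rational(1, 2), Rational(-1, 3)))) = Add(4, Add(2, Rational(-1, 6))) = Add(4, Rational(11, 6)) = Rational(35, 6))
Add(25, Mul(-137, Function('Q')(2, -8))) = Add(25, Mul(-137, Rational(35, 6))) = Add(25, Rational(-4795, 6)) = Rational(-4645, 6)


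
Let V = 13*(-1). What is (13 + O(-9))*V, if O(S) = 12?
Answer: -325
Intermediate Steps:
V = -13
(13 + O(-9))*V = (13 + 12)*(-13) = 25*(-13) = -325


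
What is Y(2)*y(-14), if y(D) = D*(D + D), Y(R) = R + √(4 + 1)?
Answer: 784 + 392*√5 ≈ 1660.5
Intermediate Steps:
Y(R) = R + √5
y(D) = 2*D² (y(D) = D*(2*D) = 2*D²)
Y(2)*y(-14) = (2 + √5)*(2*(-14)²) = (2 + √5)*(2*196) = (2 + √5)*392 = 784 + 392*√5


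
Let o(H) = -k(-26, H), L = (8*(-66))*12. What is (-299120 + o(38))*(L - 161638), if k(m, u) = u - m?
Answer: 50255133216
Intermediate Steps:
L = -6336 (L = -528*12 = -6336)
o(H) = -26 - H (o(H) = -(H - 1*(-26)) = -(H + 26) = -(26 + H) = -26 - H)
(-299120 + o(38))*(L - 161638) = (-299120 + (-26 - 1*38))*(-6336 - 161638) = (-299120 + (-26 - 38))*(-167974) = (-299120 - 64)*(-167974) = -299184*(-167974) = 50255133216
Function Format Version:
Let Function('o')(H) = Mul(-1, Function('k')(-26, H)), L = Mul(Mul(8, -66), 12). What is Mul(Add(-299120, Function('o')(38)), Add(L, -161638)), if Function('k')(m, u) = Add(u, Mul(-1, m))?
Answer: 50255133216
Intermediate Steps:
L = -6336 (L = Mul(-528, 12) = -6336)
Function('o')(H) = Add(-26, Mul(-1, H)) (Function('o')(H) = Mul(-1, Add(H, Mul(-1, -26))) = Mul(-1, Add(H, 26)) = Mul(-1, Add(26, H)) = Add(-26, Mul(-1, H)))
Mul(Add(-299120, Function('o')(38)), Add(L, -161638)) = Mul(Add(-299120, Add(-26, Mul(-1, 38))), Add(-6336, -161638)) = Mul(Add(-299120, Add(-26, -38)), -167974) = Mul(Add(-299120, -64), -167974) = Mul(-299184, -167974) = 50255133216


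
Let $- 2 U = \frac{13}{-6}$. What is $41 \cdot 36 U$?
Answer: $1599$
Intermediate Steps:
$U = \frac{13}{12}$ ($U = - \frac{13 \frac{1}{-6}}{2} = - \frac{13 \left(- \frac{1}{6}\right)}{2} = \left(- \frac{1}{2}\right) \left(- \frac{13}{6}\right) = \frac{13}{12} \approx 1.0833$)
$41 \cdot 36 U = 41 \cdot 36 \cdot \frac{13}{12} = 1476 \cdot \frac{13}{12} = 1599$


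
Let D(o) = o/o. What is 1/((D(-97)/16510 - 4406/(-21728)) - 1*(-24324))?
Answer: 89682320/2181450942877 ≈ 4.1111e-5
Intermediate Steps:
D(o) = 1
1/((D(-97)/16510 - 4406/(-21728)) - 1*(-24324)) = 1/((1/16510 - 4406/(-21728)) - 1*(-24324)) = 1/((1*(1/16510) - 4406*(-1/21728)) + 24324) = 1/((1/16510 + 2203/10864) + 24324) = 1/(18191197/89682320 + 24324) = 1/(2181450942877/89682320) = 89682320/2181450942877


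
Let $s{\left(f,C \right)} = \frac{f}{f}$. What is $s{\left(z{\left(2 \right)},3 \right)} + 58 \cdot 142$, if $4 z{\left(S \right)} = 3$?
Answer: $8237$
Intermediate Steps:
$z{\left(S \right)} = \frac{3}{4}$ ($z{\left(S \right)} = \frac{1}{4} \cdot 3 = \frac{3}{4}$)
$s{\left(f,C \right)} = 1$
$s{\left(z{\left(2 \right)},3 \right)} + 58 \cdot 142 = 1 + 58 \cdot 142 = 1 + 8236 = 8237$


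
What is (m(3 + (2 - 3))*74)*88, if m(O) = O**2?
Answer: 26048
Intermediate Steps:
(m(3 + (2 - 3))*74)*88 = ((3 + (2 - 3))**2*74)*88 = ((3 - 1)**2*74)*88 = (2**2*74)*88 = (4*74)*88 = 296*88 = 26048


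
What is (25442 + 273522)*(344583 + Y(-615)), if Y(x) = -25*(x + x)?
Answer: 112211055012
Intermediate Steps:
Y(x) = -50*x
(25442 + 273522)*(344583 + Y(-615)) = (25442 + 273522)*(344583 - 50*(-615)) = 298964*(344583 + 30750) = 298964*375333 = 112211055012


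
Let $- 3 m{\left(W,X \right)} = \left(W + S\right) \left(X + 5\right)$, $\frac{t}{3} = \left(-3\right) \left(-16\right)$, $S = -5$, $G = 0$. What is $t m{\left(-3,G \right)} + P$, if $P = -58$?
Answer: $1862$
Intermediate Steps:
$t = 144$ ($t = 3 \left(\left(-3\right) \left(-16\right)\right) = 3 \cdot 48 = 144$)
$m{\left(W,X \right)} = - \frac{\left(-5 + W\right) \left(5 + X\right)}{3}$ ($m{\left(W,X \right)} = - \frac{\left(W - 5\right) \left(X + 5\right)}{3} = - \frac{\left(-5 + W\right) \left(5 + X\right)}{3}$)
$t m{\left(-3,G \right)} + P = 144 \left(\frac{25}{3} - -5 + \frac{5}{3} \cdot 0 - \left(-1\right) 0\right) - 58 = 144 \left(\frac{25}{3} + 5 + 0 + 0\right) - 58 = 144 \cdot \frac{40}{3} - 58 = 1920 - 58 = 1862$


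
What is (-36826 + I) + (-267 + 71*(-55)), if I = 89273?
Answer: 48275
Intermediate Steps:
(-36826 + I) + (-267 + 71*(-55)) = (-36826 + 89273) + (-267 + 71*(-55)) = 52447 + (-267 - 3905) = 52447 - 4172 = 48275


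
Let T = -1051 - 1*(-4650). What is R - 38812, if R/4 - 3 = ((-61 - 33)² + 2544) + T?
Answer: 21116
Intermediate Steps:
T = 3599 (T = -1051 + 4650 = 3599)
R = 59928 (R = 12 + 4*(((-61 - 33)² + 2544) + 3599) = 12 + 4*(((-94)² + 2544) + 3599) = 12 + 4*((8836 + 2544) + 3599) = 12 + 4*(11380 + 3599) = 12 + 4*14979 = 12 + 59916 = 59928)
R - 38812 = 59928 - 38812 = 21116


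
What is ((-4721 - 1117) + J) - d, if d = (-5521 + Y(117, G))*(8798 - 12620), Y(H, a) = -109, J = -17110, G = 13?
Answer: -21540808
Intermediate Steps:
d = 21517860 (d = (-5521 - 109)*(8798 - 12620) = -5630*(-3822) = 21517860)
((-4721 - 1117) + J) - d = ((-4721 - 1117) - 17110) - 1*21517860 = (-5838 - 17110) - 21517860 = -22948 - 21517860 = -21540808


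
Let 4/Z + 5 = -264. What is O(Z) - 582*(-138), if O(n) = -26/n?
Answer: 164129/2 ≈ 82065.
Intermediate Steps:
Z = -4/269 (Z = 4/(-5 - 264) = 4/(-269) = 4*(-1/269) = -4/269 ≈ -0.014870)
O(Z) - 582*(-138) = -26/(-4/269) - 582*(-138) = -26*(-269/4) + 80316 = 3497/2 + 80316 = 164129/2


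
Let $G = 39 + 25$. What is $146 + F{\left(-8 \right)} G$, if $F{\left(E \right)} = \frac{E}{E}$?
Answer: $210$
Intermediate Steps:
$F{\left(E \right)} = 1$
$G = 64$
$146 + F{\left(-8 \right)} G = 146 + 1 \cdot 64 = 146 + 64 = 210$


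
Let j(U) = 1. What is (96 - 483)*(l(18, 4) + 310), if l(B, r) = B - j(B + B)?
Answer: -126549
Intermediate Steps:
l(B, r) = -1 + B (l(B, r) = B - 1*1 = B - 1 = -1 + B)
(96 - 483)*(l(18, 4) + 310) = (96 - 483)*((-1 + 18) + 310) = -387*(17 + 310) = -387*327 = -126549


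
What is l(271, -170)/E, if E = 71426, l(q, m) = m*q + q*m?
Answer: -46070/35713 ≈ -1.2900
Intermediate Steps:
l(q, m) = 2*m*q (l(q, m) = m*q + m*q = 2*m*q)
l(271, -170)/E = (2*(-170)*271)/71426 = -92140*1/71426 = -46070/35713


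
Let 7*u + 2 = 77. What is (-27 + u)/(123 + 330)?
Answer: -38/1057 ≈ -0.035951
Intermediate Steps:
u = 75/7 (u = -2/7 + (1/7)*77 = -2/7 + 11 = 75/7 ≈ 10.714)
(-27 + u)/(123 + 330) = (-27 + 75/7)/(123 + 330) = -114/7/453 = -114/7*1/453 = -38/1057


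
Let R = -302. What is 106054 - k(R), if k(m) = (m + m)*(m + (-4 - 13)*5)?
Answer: -127694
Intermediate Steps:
k(m) = 2*m*(-85 + m) (k(m) = (2*m)*(m - 17*5) = (2*m)*(m - 85) = (2*m)*(-85 + m) = 2*m*(-85 + m))
106054 - k(R) = 106054 - 2*(-302)*(-85 - 302) = 106054 - 2*(-302)*(-387) = 106054 - 1*233748 = 106054 - 233748 = -127694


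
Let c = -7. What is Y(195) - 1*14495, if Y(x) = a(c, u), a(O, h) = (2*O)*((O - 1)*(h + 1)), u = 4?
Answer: -13935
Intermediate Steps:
a(O, h) = 2*O*(1 + h)*(-1 + O) (a(O, h) = (2*O)*((-1 + O)*(1 + h)) = (2*O)*((1 + h)*(-1 + O)) = 2*O*(1 + h)*(-1 + O))
Y(x) = 560 (Y(x) = 2*(-7)*(-1 - 7 - 1*4 - 7*4) = 2*(-7)*(-1 - 7 - 4 - 28) = 2*(-7)*(-40) = 560)
Y(195) - 1*14495 = 560 - 1*14495 = 560 - 14495 = -13935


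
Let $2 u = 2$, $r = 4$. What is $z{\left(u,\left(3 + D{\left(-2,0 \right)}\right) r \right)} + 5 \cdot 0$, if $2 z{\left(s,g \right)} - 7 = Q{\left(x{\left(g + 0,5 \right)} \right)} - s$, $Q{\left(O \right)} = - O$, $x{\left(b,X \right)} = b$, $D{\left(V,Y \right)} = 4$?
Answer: $-11$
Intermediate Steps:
$u = 1$ ($u = \frac{1}{2} \cdot 2 = 1$)
$z{\left(s,g \right)} = \frac{7}{2} - \frac{g}{2} - \frac{s}{2}$ ($z{\left(s,g \right)} = \frac{7}{2} + \frac{- (g + 0) - s}{2} = \frac{7}{2} + \frac{- g - s}{2} = \frac{7}{2} - \left(\frac{g}{2} + \frac{s}{2}\right) = \frac{7}{2} - \frac{g}{2} - \frac{s}{2}$)
$z{\left(u,\left(3 + D{\left(-2,0 \right)}\right) r \right)} + 5 \cdot 0 = \left(\frac{7}{2} - \frac{\left(3 + 4\right) 4}{2} - \frac{1}{2}\right) + 5 \cdot 0 = \left(\frac{7}{2} - \frac{7 \cdot 4}{2} - \frac{1}{2}\right) + 0 = \left(\frac{7}{2} - 14 - \frac{1}{2}\right) + 0 = -11 + 0 = -11$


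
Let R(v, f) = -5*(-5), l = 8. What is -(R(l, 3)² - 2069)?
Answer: 1444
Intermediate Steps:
R(v, f) = 25
-(R(l, 3)² - 2069) = -(25² - 2069) = -(625 - 2069) = -1*(-1444) = 1444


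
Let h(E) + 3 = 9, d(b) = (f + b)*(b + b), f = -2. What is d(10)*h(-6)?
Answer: 960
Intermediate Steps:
d(b) = 2*b*(-2 + b) (d(b) = (-2 + b)*(b + b) = (-2 + b)*(2*b) = 2*b*(-2 + b))
h(E) = 6 (h(E) = -3 + 9 = 6)
d(10)*h(-6) = (2*10*(-2 + 10))*6 = (2*10*8)*6 = 160*6 = 960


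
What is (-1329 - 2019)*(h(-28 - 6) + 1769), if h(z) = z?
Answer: -5808780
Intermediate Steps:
(-1329 - 2019)*(h(-28 - 6) + 1769) = (-1329 - 2019)*((-28 - 6) + 1769) = -3348*(-34 + 1769) = -3348*1735 = -5808780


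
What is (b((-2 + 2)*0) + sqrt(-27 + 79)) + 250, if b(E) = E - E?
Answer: 250 + 2*sqrt(13) ≈ 257.21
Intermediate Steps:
b(E) = 0
(b((-2 + 2)*0) + sqrt(-27 + 79)) + 250 = (0 + sqrt(-27 + 79)) + 250 = (0 + sqrt(52)) + 250 = (0 + 2*sqrt(13)) + 250 = 2*sqrt(13) + 250 = 250 + 2*sqrt(13)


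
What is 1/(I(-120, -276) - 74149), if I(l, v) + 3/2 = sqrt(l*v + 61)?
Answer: -296602/21993053877 - 4*sqrt(33181)/21993053877 ≈ -1.3519e-5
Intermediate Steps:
I(l, v) = -3/2 + sqrt(61 + l*v) (I(l, v) = -3/2 + sqrt(l*v + 61) = -3/2 + sqrt(61 + l*v))
1/(I(-120, -276) - 74149) = 1/((-3/2 + sqrt(61 - 120*(-276))) - 74149) = 1/((-3/2 + sqrt(61 + 33120)) - 74149) = 1/((-3/2 + sqrt(33181)) - 74149) = 1/(-148301/2 + sqrt(33181))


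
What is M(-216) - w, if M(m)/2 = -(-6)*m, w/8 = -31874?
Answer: 252400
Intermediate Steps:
w = -254992 (w = 8*(-31874) = -254992)
M(m) = 12*m (M(m) = 2*(-(-6)*m) = 2*(6*m) = 12*m)
M(-216) - w = 12*(-216) - 1*(-254992) = -2592 + 254992 = 252400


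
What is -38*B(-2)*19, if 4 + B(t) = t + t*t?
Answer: 1444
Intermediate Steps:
B(t) = -4 + t + t² (B(t) = -4 + (t + t*t) = -4 + (t + t²) = -4 + t + t²)
-38*B(-2)*19 = -38*(-4 - 2 + (-2)²)*19 = -38*(-4 - 2 + 4)*19 = -38*(-2)*19 = 76*19 = 1444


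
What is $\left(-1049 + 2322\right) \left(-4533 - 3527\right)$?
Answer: $-10260380$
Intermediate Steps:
$\left(-1049 + 2322\right) \left(-4533 - 3527\right) = 1273 \left(-8060\right) = -10260380$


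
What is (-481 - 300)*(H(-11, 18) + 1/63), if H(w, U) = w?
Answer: 540452/63 ≈ 8578.6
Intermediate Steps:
(-481 - 300)*(H(-11, 18) + 1/63) = (-481 - 300)*(-11 + 1/63) = -781*(-11 + 1/63) = -781*(-692/63) = 540452/63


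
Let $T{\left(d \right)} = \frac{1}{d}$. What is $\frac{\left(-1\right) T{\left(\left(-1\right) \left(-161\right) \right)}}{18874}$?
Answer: $- \frac{1}{3038714} \approx -3.2909 \cdot 10^{-7}$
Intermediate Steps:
$\frac{\left(-1\right) T{\left(\left(-1\right) \left(-161\right) \right)}}{18874} = \frac{\left(-1\right) \frac{1}{\left(-1\right) \left(-161\right)}}{18874} = - \frac{1}{161} \cdot \frac{1}{18874} = \left(-1\right) \frac{1}{161} \cdot \frac{1}{18874} = \left(- \frac{1}{161}\right) \frac{1}{18874} = - \frac{1}{3038714}$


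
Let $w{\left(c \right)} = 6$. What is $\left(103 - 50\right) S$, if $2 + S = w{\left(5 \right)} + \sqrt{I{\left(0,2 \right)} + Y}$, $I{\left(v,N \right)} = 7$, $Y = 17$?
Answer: $212 + 106 \sqrt{6} \approx 471.65$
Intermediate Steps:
$S = 4 + 2 \sqrt{6}$ ($S = -2 + \left(6 + \sqrt{7 + 17}\right) = -2 + \left(6 + \sqrt{24}\right) = -2 + \left(6 + 2 \sqrt{6}\right) = 4 + 2 \sqrt{6} \approx 8.899$)
$\left(103 - 50\right) S = \left(103 - 50\right) \left(4 + 2 \sqrt{6}\right) = 53 \left(4 + 2 \sqrt{6}\right) = 212 + 106 \sqrt{6}$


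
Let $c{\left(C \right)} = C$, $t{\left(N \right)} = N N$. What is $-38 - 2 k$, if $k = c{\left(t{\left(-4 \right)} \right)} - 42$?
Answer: $14$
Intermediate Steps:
$t{\left(N \right)} = N^{2}$
$k = -26$ ($k = \left(-4\right)^{2} - 42 = 16 - 42 = -26$)
$-38 - 2 k = -38 - -52 = -38 + 52 = 14$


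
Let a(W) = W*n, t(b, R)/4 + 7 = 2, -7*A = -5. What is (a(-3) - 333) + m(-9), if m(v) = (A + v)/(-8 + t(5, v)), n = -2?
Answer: -32017/98 ≈ -326.70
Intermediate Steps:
A = 5/7 (A = -⅐*(-5) = 5/7 ≈ 0.71429)
t(b, R) = -20 (t(b, R) = -28 + 4*2 = -28 + 8 = -20)
a(W) = -2*W (a(W) = W*(-2) = -2*W)
m(v) = -5/196 - v/28 (m(v) = (5/7 + v)/(-8 - 20) = (5/7 + v)/(-28) = (5/7 + v)*(-1/28) = -5/196 - v/28)
(a(-3) - 333) + m(-9) = (-2*(-3) - 333) + (-5/196 - 1/28*(-9)) = (6 - 333) + (-5/196 + 9/28) = -327 + 29/98 = -32017/98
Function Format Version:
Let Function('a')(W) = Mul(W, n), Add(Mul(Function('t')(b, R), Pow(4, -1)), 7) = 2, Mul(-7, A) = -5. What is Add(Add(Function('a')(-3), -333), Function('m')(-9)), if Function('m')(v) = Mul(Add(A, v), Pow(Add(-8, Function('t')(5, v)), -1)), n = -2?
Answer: Rational(-32017, 98) ≈ -326.70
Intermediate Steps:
A = Rational(5, 7) (A = Mul(Rational(-1, 7), -5) = Rational(5, 7) ≈ 0.71429)
Function('t')(b, R) = -20 (Function('t')(b, R) = Add(-28, Mul(4, 2)) = Add(-28, 8) = -20)
Function('a')(W) = Mul(-2, W) (Function('a')(W) = Mul(W, -2) = Mul(-2, W))
Function('m')(v) = Add(Rational(-5, 196), Mul(Rational(-1, 28), v)) (Function('m')(v) = Mul(Add(Rational(5, 7), v), Pow(Add(-8, -20), -1)) = Mul(Add(Rational(5, 7), v), Pow(-28, -1)) = Mul(Add(Rational(5, 7), v), Rational(-1, 28)) = Add(Rational(-5, 196), Mul(Rational(-1, 28), v)))
Add(Add(Function('a')(-3), -333), Function('m')(-9)) = Add(Add(Mul(-2, -3), -333), Add(Rational(-5, 196), Mul(Rational(-1, 28), -9))) = Add(Add(6, -333), Add(Rational(-5, 196), Rational(9, 28))) = Add(-327, Rational(29, 98)) = Rational(-32017, 98)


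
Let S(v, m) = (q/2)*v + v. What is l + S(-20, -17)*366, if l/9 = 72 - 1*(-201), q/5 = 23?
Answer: -425763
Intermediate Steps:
q = 115 (q = 5*23 = 115)
l = 2457 (l = 9*(72 - 1*(-201)) = 9*(72 + 201) = 9*273 = 2457)
S(v, m) = 117*v/2 (S(v, m) = (115/2)*v + v = (115*(½))*v + v = 115*v/2 + v = 117*v/2)
l + S(-20, -17)*366 = 2457 + ((117/2)*(-20))*366 = 2457 - 1170*366 = 2457 - 428220 = -425763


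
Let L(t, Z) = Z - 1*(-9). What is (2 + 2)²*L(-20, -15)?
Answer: -96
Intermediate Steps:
L(t, Z) = 9 + Z (L(t, Z) = Z + 9 = 9 + Z)
(2 + 2)²*L(-20, -15) = (2 + 2)²*(9 - 15) = 4²*(-6) = 16*(-6) = -96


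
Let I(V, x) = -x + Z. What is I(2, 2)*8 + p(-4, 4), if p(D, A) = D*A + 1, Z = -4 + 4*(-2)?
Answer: -127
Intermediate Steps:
Z = -12 (Z = -4 - 8 = -12)
p(D, A) = 1 + A*D (p(D, A) = A*D + 1 = 1 + A*D)
I(V, x) = -12 - x (I(V, x) = -x - 12 = -12 - x)
I(2, 2)*8 + p(-4, 4) = (-12 - 1*2)*8 + (1 + 4*(-4)) = (-12 - 2)*8 + (1 - 16) = -14*8 - 15 = -112 - 15 = -127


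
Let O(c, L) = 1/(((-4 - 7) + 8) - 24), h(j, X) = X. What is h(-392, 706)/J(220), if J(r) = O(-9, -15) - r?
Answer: -19062/5941 ≈ -3.2085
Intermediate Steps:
O(c, L) = -1/27 (O(c, L) = 1/((-11 + 8) - 24) = 1/(-3 - 24) = 1/(-27) = -1/27)
J(r) = -1/27 - r
h(-392, 706)/J(220) = 706/(-1/27 - 1*220) = 706/(-1/27 - 220) = 706/(-5941/27) = 706*(-27/5941) = -19062/5941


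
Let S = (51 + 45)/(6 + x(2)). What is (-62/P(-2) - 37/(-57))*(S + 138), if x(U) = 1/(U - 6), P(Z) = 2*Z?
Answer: 1091713/437 ≈ 2498.2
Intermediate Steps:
x(U) = 1/(-6 + U)
S = 384/23 (S = (51 + 45)/(6 + 1/(-6 + 2)) = 96/(6 + 1/(-4)) = 96/(6 - ¼) = 96/(23/4) = 96*(4/23) = 384/23 ≈ 16.696)
(-62/P(-2) - 37/(-57))*(S + 138) = (-62/(2*(-2)) - 37/(-57))*(384/23 + 138) = (-62/(-4) - 37*(-1/57))*(3558/23) = (-62*(-¼) + 37/57)*(3558/23) = (31/2 + 37/57)*(3558/23) = (1841/114)*(3558/23) = 1091713/437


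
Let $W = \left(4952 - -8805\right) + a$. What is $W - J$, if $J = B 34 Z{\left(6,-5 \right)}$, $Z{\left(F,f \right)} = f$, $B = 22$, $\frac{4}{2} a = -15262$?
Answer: $9866$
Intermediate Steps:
$a = -7631$ ($a = \frac{1}{2} \left(-15262\right) = -7631$)
$W = 6126$ ($W = \left(4952 - -8805\right) - 7631 = \left(4952 + 8805\right) - 7631 = 13757 - 7631 = 6126$)
$J = -3740$ ($J = 22 \cdot 34 \left(-5\right) = 748 \left(-5\right) = -3740$)
$W - J = 6126 - -3740 = 6126 + 3740 = 9866$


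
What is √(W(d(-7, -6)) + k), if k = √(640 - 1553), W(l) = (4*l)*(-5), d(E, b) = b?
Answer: √(120 + I*√913) ≈ 11.04 + 1.3685*I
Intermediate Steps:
W(l) = -20*l
k = I*√913 (k = √(-913) = I*√913 ≈ 30.216*I)
√(W(d(-7, -6)) + k) = √(-20*(-6) + I*√913) = √(120 + I*√913)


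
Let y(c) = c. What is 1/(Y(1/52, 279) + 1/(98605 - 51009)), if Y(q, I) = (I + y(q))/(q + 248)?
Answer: 613845612/690583261 ≈ 0.88888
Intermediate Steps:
Y(q, I) = (I + q)/(248 + q) (Y(q, I) = (I + q)/(q + 248) = (I + q)/(248 + q))
1/(Y(1/52, 279) + 1/(98605 - 51009)) = 1/((279 + 1/52)/(248 + 1/52) + 1/(98605 - 51009)) = 1/((279 + 1/52)/(248 + 1/52) + 1/47596) = 1/((14509/52)/(12897/52) + 1/47596) = 1/((52/12897)*(14509/52) + 1/47596) = 1/(14509/12897 + 1/47596) = 1/(690583261/613845612) = 613845612/690583261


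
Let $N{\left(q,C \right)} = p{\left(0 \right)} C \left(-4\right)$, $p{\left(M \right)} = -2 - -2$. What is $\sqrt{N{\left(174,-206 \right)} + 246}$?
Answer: $\sqrt{246} \approx 15.684$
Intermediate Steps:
$p{\left(M \right)} = 0$ ($p{\left(M \right)} = -2 + 2 = 0$)
$N{\left(q,C \right)} = 0$ ($N{\left(q,C \right)} = 0 C \left(-4\right) = 0 \left(-4\right) = 0$)
$\sqrt{N{\left(174,-206 \right)} + 246} = \sqrt{0 + 246} = \sqrt{246}$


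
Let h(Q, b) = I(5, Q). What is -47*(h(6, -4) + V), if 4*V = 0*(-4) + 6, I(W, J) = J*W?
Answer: -2961/2 ≈ -1480.5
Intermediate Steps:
V = 3/2 (V = (0*(-4) + 6)/4 = (0 + 6)/4 = (¼)*6 = 3/2 ≈ 1.5000)
h(Q, b) = 5*Q (h(Q, b) = Q*5 = 5*Q)
-47*(h(6, -4) + V) = -47*(5*6 + 3/2) = -47*(30 + 3/2) = -47*63/2 = -2961/2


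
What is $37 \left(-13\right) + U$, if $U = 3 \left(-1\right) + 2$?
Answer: $-482$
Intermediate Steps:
$U = -1$ ($U = -3 + 2 = -1$)
$37 \left(-13\right) + U = 37 \left(-13\right) - 1 = -481 - 1 = -482$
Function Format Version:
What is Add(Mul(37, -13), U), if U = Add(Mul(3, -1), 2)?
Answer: -482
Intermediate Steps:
U = -1 (U = Add(-3, 2) = -1)
Add(Mul(37, -13), U) = Add(Mul(37, -13), -1) = Add(-481, -1) = -482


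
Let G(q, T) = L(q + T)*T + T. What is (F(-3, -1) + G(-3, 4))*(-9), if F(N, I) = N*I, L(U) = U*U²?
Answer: -99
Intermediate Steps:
L(U) = U³
G(q, T) = T + T*(T + q)³ (G(q, T) = (q + T)³*T + T = (T + q)³*T + T = T*(T + q)³ + T = T + T*(T + q)³)
F(N, I) = I*N
(F(-3, -1) + G(-3, 4))*(-9) = (-1*(-3) + 4*(1 + (4 - 3)³))*(-9) = (3 + 4*(1 + 1³))*(-9) = (3 + 4*(1 + 1))*(-9) = (3 + 4*2)*(-9) = (3 + 8)*(-9) = 11*(-9) = -99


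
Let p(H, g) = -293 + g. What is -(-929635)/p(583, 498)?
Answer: 185927/41 ≈ 4534.8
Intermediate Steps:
-(-929635)/p(583, 498) = -(-929635)/(-293 + 498) = -(-929635)/205 = -1*(-185927/41) = 185927/41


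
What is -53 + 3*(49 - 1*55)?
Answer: -71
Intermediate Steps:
-53 + 3*(49 - 1*55) = -53 + 3*(49 - 55) = -53 + 3*(-6) = -53 - 18 = -71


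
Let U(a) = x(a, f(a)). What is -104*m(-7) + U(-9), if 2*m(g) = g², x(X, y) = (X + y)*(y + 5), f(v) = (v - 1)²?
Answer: 7007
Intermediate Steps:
f(v) = (-1 + v)²
x(X, y) = (5 + y)*(X + y) (x(X, y) = (X + y)*(5 + y) = (5 + y)*(X + y))
U(a) = (-1 + a)⁴ + 5*a + 5*(-1 + a)² + a*(-1 + a)² (U(a) = ((-1 + a)²)² + 5*a + 5*(-1 + a)² + a*(-1 + a)² = (-1 + a)⁴ + 5*a + 5*(-1 + a)² + a*(-1 + a)²)
m(g) = g²/2
-104*m(-7) + U(-9) = -52*(-7)² + (6 + (-9)⁴ - 8*(-9) - 3*(-9)³ + 9*(-9)²) = -52*49 + (6 + 6561 + 72 - 3*(-729) + 9*81) = -104*49/2 + (6 + 6561 + 72 + 2187 + 729) = -2548 + 9555 = 7007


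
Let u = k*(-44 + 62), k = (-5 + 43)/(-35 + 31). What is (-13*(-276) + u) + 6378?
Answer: 9795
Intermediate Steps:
k = -19/2 (k = 38/(-4) = 38*(-¼) = -19/2 ≈ -9.5000)
u = -171 (u = -19*(-44 + 62)/2 = -19/2*18 = -171)
(-13*(-276) + u) + 6378 = (-13*(-276) - 171) + 6378 = (3588 - 171) + 6378 = 3417 + 6378 = 9795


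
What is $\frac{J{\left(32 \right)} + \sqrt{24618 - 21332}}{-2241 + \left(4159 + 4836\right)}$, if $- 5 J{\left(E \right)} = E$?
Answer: $- \frac{16}{16885} + \frac{\sqrt{3286}}{6754} \approx 0.0075398$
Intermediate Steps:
$J{\left(E \right)} = - \frac{E}{5}$
$\frac{J{\left(32 \right)} + \sqrt{24618 - 21332}}{-2241 + \left(4159 + 4836\right)} = \frac{\left(- \frac{1}{5}\right) 32 + \sqrt{24618 - 21332}}{-2241 + \left(4159 + 4836\right)} = \frac{- \frac{32}{5} + \sqrt{3286}}{-2241 + 8995} = \frac{- \frac{32}{5} + \sqrt{3286}}{6754} = \left(- \frac{32}{5} + \sqrt{3286}\right) \frac{1}{6754} = - \frac{16}{16885} + \frac{\sqrt{3286}}{6754}$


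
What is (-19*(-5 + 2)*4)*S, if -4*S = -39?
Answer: 2223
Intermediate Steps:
S = 39/4 (S = -¼*(-39) = 39/4 ≈ 9.7500)
(-19*(-5 + 2)*4)*S = -19*(-5 + 2)*4*(39/4) = -(-57)*4*(39/4) = -19*(-12)*(39/4) = 228*(39/4) = 2223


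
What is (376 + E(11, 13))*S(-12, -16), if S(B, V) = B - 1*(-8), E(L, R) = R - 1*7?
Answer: -1528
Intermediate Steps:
E(L, R) = -7 + R (E(L, R) = R - 7 = -7 + R)
S(B, V) = 8 + B (S(B, V) = B + 8 = 8 + B)
(376 + E(11, 13))*S(-12, -16) = (376 + (-7 + 13))*(8 - 12) = (376 + 6)*(-4) = 382*(-4) = -1528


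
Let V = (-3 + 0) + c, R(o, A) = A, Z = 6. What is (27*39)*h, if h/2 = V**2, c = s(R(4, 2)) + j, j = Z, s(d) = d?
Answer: 52650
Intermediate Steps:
j = 6
c = 8 (c = 2 + 6 = 8)
V = 5 (V = (-3 + 0) + 8 = -3 + 8 = 5)
h = 50 (h = 2*5**2 = 2*25 = 50)
(27*39)*h = (27*39)*50 = 1053*50 = 52650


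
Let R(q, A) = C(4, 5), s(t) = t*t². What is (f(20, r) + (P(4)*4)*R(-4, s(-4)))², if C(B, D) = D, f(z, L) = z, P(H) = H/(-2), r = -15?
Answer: 400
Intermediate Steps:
P(H) = -H/2 (P(H) = H*(-½) = -H/2)
s(t) = t³
R(q, A) = 5
(f(20, r) + (P(4)*4)*R(-4, s(-4)))² = (20 + (-½*4*4)*5)² = (20 - 2*4*5)² = (20 - 8*5)² = (20 - 40)² = (-20)² = 400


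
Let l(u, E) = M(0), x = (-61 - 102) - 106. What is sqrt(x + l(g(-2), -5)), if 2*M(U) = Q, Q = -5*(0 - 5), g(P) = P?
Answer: 3*I*sqrt(114)/2 ≈ 16.016*I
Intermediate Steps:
x = -269 (x = -163 - 106 = -269)
Q = 25 (Q = -5*(-5) = 25)
M(U) = 25/2 (M(U) = (1/2)*25 = 25/2)
l(u, E) = 25/2
sqrt(x + l(g(-2), -5)) = sqrt(-269 + 25/2) = sqrt(-513/2) = 3*I*sqrt(114)/2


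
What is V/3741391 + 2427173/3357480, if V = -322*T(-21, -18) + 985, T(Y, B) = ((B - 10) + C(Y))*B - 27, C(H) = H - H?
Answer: 1224088793189/1794520779240 ≈ 0.68213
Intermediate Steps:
C(H) = 0
T(Y, B) = -27 + B*(-10 + B) (T(Y, B) = ((B - 10) + 0)*B - 27 = ((-10 + B) + 0)*B - 27 = (-10 + B)*B - 27 = B*(-10 + B) - 27 = -27 + B*(-10 + B))
V = -152609 (V = -322*(-27 + (-18)² - 10*(-18)) + 985 = -322*(-27 + 324 + 180) + 985 = -322*477 + 985 = -153594 + 985 = -152609)
V/3741391 + 2427173/3357480 = -152609/3741391 + 2427173/3357480 = -152609*1/3741391 + 2427173*(1/3357480) = -152609/3741391 + 346739/479640 = 1224088793189/1794520779240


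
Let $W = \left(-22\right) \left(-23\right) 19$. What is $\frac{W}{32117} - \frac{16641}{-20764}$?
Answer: $\frac{734084093}{666877388} \approx 1.1008$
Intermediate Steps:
$W = 9614$ ($W = 506 \cdot 19 = 9614$)
$\frac{W}{32117} - \frac{16641}{-20764} = \frac{9614}{32117} - \frac{16641}{-20764} = 9614 \cdot \frac{1}{32117} - - \frac{16641}{20764} = \frac{9614}{32117} + \frac{16641}{20764} = \frac{734084093}{666877388}$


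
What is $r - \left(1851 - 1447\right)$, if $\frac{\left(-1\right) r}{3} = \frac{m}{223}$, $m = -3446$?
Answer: $- \frac{79754}{223} \approx -357.64$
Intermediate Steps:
$r = \frac{10338}{223}$ ($r = - 3 \left(- \frac{3446}{223}\right) = - 3 \left(\left(-3446\right) \frac{1}{223}\right) = \left(-3\right) \left(- \frac{3446}{223}\right) = \frac{10338}{223} \approx 46.359$)
$r - \left(1851 - 1447\right) = \frac{10338}{223} - \left(1851 - 1447\right) = \frac{10338}{223} - 404 = - \frac{79754}{223}$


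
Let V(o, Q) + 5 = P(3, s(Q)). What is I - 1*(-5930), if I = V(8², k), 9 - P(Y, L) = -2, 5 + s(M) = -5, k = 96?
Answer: 5936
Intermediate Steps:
s(M) = -10 (s(M) = -5 - 5 = -10)
P(Y, L) = 11 (P(Y, L) = 9 - 1*(-2) = 9 + 2 = 11)
V(o, Q) = 6 (V(o, Q) = -5 + 11 = 6)
I = 6
I - 1*(-5930) = 6 - 1*(-5930) = 6 + 5930 = 5936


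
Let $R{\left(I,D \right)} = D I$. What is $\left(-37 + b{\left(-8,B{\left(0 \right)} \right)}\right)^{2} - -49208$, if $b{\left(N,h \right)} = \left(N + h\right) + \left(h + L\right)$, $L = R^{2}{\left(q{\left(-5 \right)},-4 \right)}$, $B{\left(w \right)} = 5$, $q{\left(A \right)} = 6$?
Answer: $341889$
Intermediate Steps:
$L = 576$ ($L = \left(\left(-4\right) 6\right)^{2} = \left(-24\right)^{2} = 576$)
$b{\left(N,h \right)} = 576 + N + 2 h$ ($b{\left(N,h \right)} = \left(N + h\right) + \left(h + 576\right) = \left(N + h\right) + \left(576 + h\right) = 576 + N + 2 h$)
$\left(-37 + b{\left(-8,B{\left(0 \right)} \right)}\right)^{2} - -49208 = \left(-37 + \left(576 - 8 + 2 \cdot 5\right)\right)^{2} - -49208 = \left(-37 + \left(576 - 8 + 10\right)\right)^{2} + 49208 = \left(-37 + 578\right)^{2} + 49208 = 541^{2} + 49208 = 292681 + 49208 = 341889$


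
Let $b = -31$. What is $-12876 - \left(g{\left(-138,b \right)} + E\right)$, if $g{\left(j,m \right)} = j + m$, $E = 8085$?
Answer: $-20792$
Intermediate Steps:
$-12876 - \left(g{\left(-138,b \right)} + E\right) = -12876 - \left(\left(-138 - 31\right) + 8085\right) = -12876 - \left(-169 + 8085\right) = -12876 - 7916 = -20792$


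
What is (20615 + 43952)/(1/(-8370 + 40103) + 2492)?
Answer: 2048904611/79078637 ≈ 25.910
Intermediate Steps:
(20615 + 43952)/(1/(-8370 + 40103) + 2492) = 64567/(1/31733 + 2492) = 64567/(79078637/31733) = 64567*(31733/79078637) = 2048904611/79078637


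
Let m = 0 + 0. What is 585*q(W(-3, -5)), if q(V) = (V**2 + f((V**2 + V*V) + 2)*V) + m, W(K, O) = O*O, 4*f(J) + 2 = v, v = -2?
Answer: 351000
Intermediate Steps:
f(J) = -1 (f(J) = -1/2 + (1/4)*(-2) = -1/2 - 1/2 = -1)
W(K, O) = O**2
m = 0
q(V) = V**2 - V (q(V) = (V**2 - V) + 0 = V**2 - V)
585*q(W(-3, -5)) = 585*((-5)**2*(-1 + (-5)**2)) = 585*(25*(-1 + 25)) = 585*(25*24) = 585*600 = 351000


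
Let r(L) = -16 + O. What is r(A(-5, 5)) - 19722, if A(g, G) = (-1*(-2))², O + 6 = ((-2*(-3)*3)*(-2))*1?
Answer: -19780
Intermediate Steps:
O = -42 (O = -6 + ((-2*(-3)*3)*(-2))*1 = -6 + ((6*3)*(-2))*1 = -6 + (18*(-2))*1 = -6 - 36*1 = -6 - 36 = -42)
A(g, G) = 4 (A(g, G) = 2² = 4)
r(L) = -58 (r(L) = -16 - 42 = -58)
r(A(-5, 5)) - 19722 = -58 - 19722 = -19780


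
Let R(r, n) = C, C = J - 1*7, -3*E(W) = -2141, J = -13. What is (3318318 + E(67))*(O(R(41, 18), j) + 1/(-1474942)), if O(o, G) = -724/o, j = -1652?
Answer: 531638171651243/4424826 ≈ 1.2015e+8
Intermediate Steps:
E(W) = 2141/3 (E(W) = -⅓*(-2141) = 2141/3)
C = -20 (C = -13 - 1*7 = -13 - 7 = -20)
R(r, n) = -20
(3318318 + E(67))*(O(R(41, 18), j) + 1/(-1474942)) = (3318318 + 2141/3)*(-724/(-20) + 1/(-1474942)) = 9957095*(-724*(-1/20) - 1/1474942)/3 = 9957095*(181/5 - 1/1474942)/3 = (9957095/3)*(266964497/7374710) = 531638171651243/4424826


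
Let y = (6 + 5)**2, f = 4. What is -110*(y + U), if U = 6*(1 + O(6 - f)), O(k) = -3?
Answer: -11990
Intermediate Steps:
y = 121 (y = 11**2 = 121)
U = -12 (U = 6*(1 - 3) = 6*(-2) = -12)
-110*(y + U) = -110*(121 - 12) = -110*109 = -11990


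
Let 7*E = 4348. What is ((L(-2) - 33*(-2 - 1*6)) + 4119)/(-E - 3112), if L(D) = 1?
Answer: -7672/6533 ≈ -1.1743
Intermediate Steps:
E = 4348/7 (E = (⅐)*4348 = 4348/7 ≈ 621.14)
((L(-2) - 33*(-2 - 1*6)) + 4119)/(-E - 3112) = ((1 - 33*(-2 - 1*6)) + 4119)/(-1*4348/7 - 3112) = ((1 - 33*(-2 - 6)) + 4119)/(-4348/7 - 3112) = ((1 - 33*(-8)) + 4119)/(-26132/7) = ((1 + 264) + 4119)*(-7/26132) = (265 + 4119)*(-7/26132) = 4384*(-7/26132) = -7672/6533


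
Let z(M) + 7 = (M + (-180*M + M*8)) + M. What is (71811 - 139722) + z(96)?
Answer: -84238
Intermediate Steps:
z(M) = -7 - 170*M (z(M) = -7 + ((M + (-180*M + M*8)) + M) = -7 + ((M + (-180*M + 8*M)) + M) = -7 + ((M - 172*M) + M) = -7 + (-171*M + M) = -7 - 170*M)
(71811 - 139722) + z(96) = (71811 - 139722) + (-7 - 170*96) = -67911 + (-7 - 16320) = -67911 - 16327 = -84238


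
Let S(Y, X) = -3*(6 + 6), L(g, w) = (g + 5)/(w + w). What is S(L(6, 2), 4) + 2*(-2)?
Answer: -40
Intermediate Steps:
L(g, w) = (5 + g)/(2*w) (L(g, w) = (5 + g)/((2*w)) = (5 + g)*(1/(2*w)) = (5 + g)/(2*w))
S(Y, X) = -36 (S(Y, X) = -3*12 = -36)
S(L(6, 2), 4) + 2*(-2) = -36 + 2*(-2) = -36 - 4 = -40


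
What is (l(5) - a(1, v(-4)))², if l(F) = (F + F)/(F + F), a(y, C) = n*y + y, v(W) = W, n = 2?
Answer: 4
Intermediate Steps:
a(y, C) = 3*y (a(y, C) = 2*y + y = 3*y)
l(F) = 1 (l(F) = (2*F)/((2*F)) = (2*F)*(1/(2*F)) = 1)
(l(5) - a(1, v(-4)))² = (1 - 3)² = (-2)² = 4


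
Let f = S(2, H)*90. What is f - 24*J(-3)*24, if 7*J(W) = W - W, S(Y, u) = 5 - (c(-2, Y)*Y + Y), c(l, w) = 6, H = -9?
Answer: -810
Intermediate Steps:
S(Y, u) = 5 - 7*Y (S(Y, u) = 5 - (6*Y + Y) = 5 - 7*Y)
J(W) = 0 (J(W) = (W - W)/7 = (1/7)*0 = 0)
f = -810 (f = (5 - 7*2)*90 = (5 - 14)*90 = -9*90 = -810)
f - 24*J(-3)*24 = -810 - 24*0*24 = -810 + 0*24 = -810 + 0 = -810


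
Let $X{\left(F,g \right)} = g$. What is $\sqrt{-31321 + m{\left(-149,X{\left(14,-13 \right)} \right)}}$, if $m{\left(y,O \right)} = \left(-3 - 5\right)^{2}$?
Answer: $3 i \sqrt{3473} \approx 176.8 i$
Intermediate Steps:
$m{\left(y,O \right)} = 64$ ($m{\left(y,O \right)} = \left(-8\right)^{2} = 64$)
$\sqrt{-31321 + m{\left(-149,X{\left(14,-13 \right)} \right)}} = \sqrt{-31321 + 64} = \sqrt{-31257} = 3 i \sqrt{3473}$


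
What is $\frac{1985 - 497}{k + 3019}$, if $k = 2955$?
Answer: $\frac{744}{2987} \approx 0.24908$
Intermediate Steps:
$\frac{1985 - 497}{k + 3019} = \frac{1985 - 497}{2955 + 3019} = \frac{1488}{5974} = 1488 \cdot \frac{1}{5974} = \frac{744}{2987}$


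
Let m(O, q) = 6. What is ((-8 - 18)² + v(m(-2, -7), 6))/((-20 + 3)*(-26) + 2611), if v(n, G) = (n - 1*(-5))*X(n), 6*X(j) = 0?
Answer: 676/3053 ≈ 0.22142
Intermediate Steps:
X(j) = 0 (X(j) = (⅙)*0 = 0)
v(n, G) = 0 (v(n, G) = (n - 1*(-5))*0 = (n + 5)*0 = (5 + n)*0 = 0)
((-8 - 18)² + v(m(-2, -7), 6))/((-20 + 3)*(-26) + 2611) = ((-8 - 18)² + 0)/((-20 + 3)*(-26) + 2611) = ((-26)² + 0)/(-17*(-26) + 2611) = (676 + 0)/(442 + 2611) = 676/3053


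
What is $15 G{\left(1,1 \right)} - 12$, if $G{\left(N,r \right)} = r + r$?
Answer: $18$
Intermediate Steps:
$G{\left(N,r \right)} = 2 r$
$15 G{\left(1,1 \right)} - 12 = 15 \cdot 2 \cdot 1 - 12 = 15 \cdot 2 - 12 = 30 - 12 = 18$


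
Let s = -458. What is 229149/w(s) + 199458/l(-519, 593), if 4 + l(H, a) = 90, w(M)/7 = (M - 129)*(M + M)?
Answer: 375374251683/161845292 ≈ 2319.3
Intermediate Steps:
w(M) = 14*M*(-129 + M) (w(M) = 7*((M - 129)*(M + M)) = 7*((-129 + M)*(2*M)) = 7*(2*M*(-129 + M)) = 14*M*(-129 + M))
l(H, a) = 86 (l(H, a) = -4 + 90 = 86)
229149/w(s) + 199458/l(-519, 593) = 229149/((14*(-458)*(-129 - 458))) + 199458/86 = 229149/((14*(-458)*(-587))) + 199458*(1/86) = 229149/3763844 + 99729/43 = 375374251683/161845292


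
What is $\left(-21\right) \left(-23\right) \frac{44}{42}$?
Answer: $506$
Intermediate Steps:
$\left(-21\right) \left(-23\right) \frac{44}{42} = 483 \cdot 44 \cdot \frac{1}{42} = 483 \cdot \frac{22}{21} = 506$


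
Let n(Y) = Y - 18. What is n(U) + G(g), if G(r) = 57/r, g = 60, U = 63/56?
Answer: -637/40 ≈ -15.925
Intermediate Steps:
U = 9/8 (U = 63*(1/56) = 9/8 ≈ 1.1250)
n(Y) = -18 + Y
n(U) + G(g) = (-18 + 9/8) + 57/60 = -135/8 + 57*(1/60) = -135/8 + 19/20 = -637/40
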